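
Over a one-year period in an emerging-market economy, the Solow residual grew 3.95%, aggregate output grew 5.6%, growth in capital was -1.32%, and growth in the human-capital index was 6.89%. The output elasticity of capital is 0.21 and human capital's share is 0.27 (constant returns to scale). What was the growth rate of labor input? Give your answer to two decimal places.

0.13%

Labor's share = 1 − 0.21 − 0.27 = 0.52.
gY = gA + 0.21×(-1.32) + 0.27×6.89 + 0.52×g.
0.52×g = 5.6 − 3.95 − 1.5831 = 0.0669.
g = 0.0669 / 0.52 = 0.1287%.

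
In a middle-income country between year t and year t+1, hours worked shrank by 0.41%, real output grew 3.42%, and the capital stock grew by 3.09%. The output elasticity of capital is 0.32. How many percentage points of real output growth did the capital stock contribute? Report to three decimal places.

Contribution = share × growth = 0.32 × 3.09 = 0.9888 pp.

0.989 percentage points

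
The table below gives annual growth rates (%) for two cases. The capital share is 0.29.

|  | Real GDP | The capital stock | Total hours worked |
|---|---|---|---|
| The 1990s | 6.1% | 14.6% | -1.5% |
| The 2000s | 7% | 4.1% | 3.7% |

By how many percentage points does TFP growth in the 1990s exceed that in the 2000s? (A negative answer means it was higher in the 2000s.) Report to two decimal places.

-0.25 percentage points

Labor's share = 1 − 0.29 = 0.71.
The 1990s: TFP = 6.1 − 4.234 + 1.065 = 2.931%.
The 2000s: TFP = 7 − 1.189 − 2.627 = 3.184%.
Difference = 2.931 − (3.184) = -0.253 pp.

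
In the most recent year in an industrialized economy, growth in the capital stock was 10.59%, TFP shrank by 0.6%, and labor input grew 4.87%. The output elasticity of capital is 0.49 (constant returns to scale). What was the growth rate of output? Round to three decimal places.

7.073%

Labor's share = 1 − 0.49 = 0.51.
The capital stock: 0.49 × 10.59 = 5.1891 pp.
Labor input: 0.51 × 4.87 = 2.4837 pp.
Output growth = -0.6 + 7.6728 = 7.0728%.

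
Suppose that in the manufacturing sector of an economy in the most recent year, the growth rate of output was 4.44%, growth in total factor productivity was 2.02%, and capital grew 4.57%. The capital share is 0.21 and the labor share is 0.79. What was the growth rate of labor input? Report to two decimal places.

Labor input growth was 1.85%.

Labor's share = 1 − 0.21 = 0.79.
gY = gA + 0.21×4.57 + 0.79×g.
0.79×g = 4.44 − 2.02 − 0.9597 = 1.4603.
g = 1.4603 / 0.79 = 1.8485%.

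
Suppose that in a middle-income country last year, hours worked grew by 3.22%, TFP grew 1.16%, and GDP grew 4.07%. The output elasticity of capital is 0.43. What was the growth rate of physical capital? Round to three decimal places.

Labor's share = 1 − 0.43 = 0.57.
gY = gA + 0.57×3.22 + 0.43×g.
0.43×g = 4.07 − 1.16 − 1.8354 = 1.0746.
g = 1.0746 / 0.43 = 2.49907%.

2.499%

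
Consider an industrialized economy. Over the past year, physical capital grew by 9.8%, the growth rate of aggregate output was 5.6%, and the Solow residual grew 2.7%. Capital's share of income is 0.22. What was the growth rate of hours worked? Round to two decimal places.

Labor's share = 1 − 0.22 = 0.78.
gY = gA + 0.22×9.8 + 0.78×g.
0.78×g = 5.6 − 2.7 − 2.156 = 0.744.
g = 0.744 / 0.78 = 0.9538%.

0.95%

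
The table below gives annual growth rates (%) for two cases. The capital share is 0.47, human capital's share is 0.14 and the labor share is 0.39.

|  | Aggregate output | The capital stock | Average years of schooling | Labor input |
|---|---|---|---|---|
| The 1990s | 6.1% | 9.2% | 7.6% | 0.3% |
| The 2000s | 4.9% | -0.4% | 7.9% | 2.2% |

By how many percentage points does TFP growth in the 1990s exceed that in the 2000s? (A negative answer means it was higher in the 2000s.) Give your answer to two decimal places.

Labor's share = 1 − 0.47 − 0.14 = 0.39.
The 1990s: TFP = 6.1 − 4.324 − 1.064 − 0.117 = 0.595%.
The 2000s: TFP = 4.9 + 0.188 − 1.106 − 0.858 = 3.124%.
Difference = 0.595 − (3.124) = -2.529 pp.

-2.53 percentage points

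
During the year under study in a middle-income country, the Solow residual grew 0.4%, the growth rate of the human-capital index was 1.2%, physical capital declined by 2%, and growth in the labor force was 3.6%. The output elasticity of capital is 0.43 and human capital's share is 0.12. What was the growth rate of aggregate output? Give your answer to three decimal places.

1.304%

Labor's share = 1 − 0.43 − 0.12 = 0.45.
Physical capital: 0.43 × (-2) = -0.86 pp.
The human-capital index: 0.12 × 1.2 = 0.144 pp.
The labor force: 0.45 × 3.6 = 1.62 pp.
Output growth = 0.4 + 0.904 = 1.304%.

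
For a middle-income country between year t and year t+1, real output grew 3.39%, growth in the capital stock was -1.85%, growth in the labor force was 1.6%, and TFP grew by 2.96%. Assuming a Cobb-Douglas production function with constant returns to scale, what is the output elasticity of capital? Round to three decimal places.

gY = gA + α·gK + (1−α)·gL, so gY − gA − gL = α(gK − gL).
3.39 − 2.96 − 1.6 = α × (-1.85 − 1.6).
-1.17 = -3.45 α, so α = 0.33913.

α = 0.339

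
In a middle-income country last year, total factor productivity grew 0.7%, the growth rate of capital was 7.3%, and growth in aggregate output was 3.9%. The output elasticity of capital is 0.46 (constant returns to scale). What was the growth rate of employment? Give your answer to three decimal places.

-0.293%

Labor's share = 1 − 0.46 = 0.54.
gY = gA + 0.46×7.3 + 0.54×g.
0.54×g = 3.9 − 0.7 − 3.358 = -0.158.
g = -0.158 / 0.54 = -0.29259%.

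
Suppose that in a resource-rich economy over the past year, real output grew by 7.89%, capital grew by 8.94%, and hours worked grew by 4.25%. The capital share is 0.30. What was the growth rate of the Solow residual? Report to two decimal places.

Labor's share = 1 − 0.3 = 0.7.
Capital: 0.3 × 8.94 = 2.682 pp.
Hours worked: 0.7 × 4.25 = 2.975 pp.
TFP growth = 7.89 − 5.657 = 2.233%.

2.23%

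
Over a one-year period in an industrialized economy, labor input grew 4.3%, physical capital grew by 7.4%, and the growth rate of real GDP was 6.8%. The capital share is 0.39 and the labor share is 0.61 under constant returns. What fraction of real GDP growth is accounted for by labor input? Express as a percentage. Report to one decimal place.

Labor's share = 1 − 0.39 = 0.61.
Labor input contributed 0.61 × 4.3 = 2.623 pp.
Share of growth = 2.623 / 6.8 × 100 = 38.574%.

38.6%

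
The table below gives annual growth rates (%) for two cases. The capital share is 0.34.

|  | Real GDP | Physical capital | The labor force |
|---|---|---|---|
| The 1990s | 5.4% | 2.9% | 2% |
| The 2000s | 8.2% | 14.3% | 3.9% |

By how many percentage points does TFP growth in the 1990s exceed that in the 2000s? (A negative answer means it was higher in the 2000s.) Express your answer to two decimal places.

2.33 percentage points

Labor's share = 1 − 0.34 = 0.66.
The 1990s: TFP = 5.4 − 0.986 − 1.32 = 3.094%.
The 2000s: TFP = 8.2 − 4.862 − 2.574 = 0.764%.
Difference = 3.094 − (0.764) = 2.33 pp.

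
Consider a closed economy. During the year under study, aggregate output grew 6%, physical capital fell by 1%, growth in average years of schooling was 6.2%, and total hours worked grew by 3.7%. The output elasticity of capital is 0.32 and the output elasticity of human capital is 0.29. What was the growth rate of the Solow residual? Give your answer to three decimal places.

Labor's share = 1 − 0.32 − 0.29 = 0.39.
Physical capital: 0.32 × (-1) = -0.32 pp.
Average years of schooling: 0.29 × 6.2 = 1.798 pp.
Total hours worked: 0.39 × 3.7 = 1.443 pp.
TFP growth = 6 − 2.921 = 3.079%.

The Solow residual growth was 3.079%.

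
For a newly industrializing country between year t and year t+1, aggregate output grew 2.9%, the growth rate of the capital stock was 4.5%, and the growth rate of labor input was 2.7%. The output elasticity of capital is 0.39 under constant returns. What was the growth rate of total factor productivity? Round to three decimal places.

-0.502%

Labor's share = 1 − 0.39 = 0.61.
The capital stock: 0.39 × 4.5 = 1.755 pp.
Labor input: 0.61 × 2.7 = 1.647 pp.
TFP growth = 2.9 − 3.402 = -0.502%.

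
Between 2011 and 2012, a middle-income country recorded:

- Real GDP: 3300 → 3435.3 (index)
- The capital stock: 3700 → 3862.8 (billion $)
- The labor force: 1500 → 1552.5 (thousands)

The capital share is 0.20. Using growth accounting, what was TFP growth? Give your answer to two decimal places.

TFP growth was 0.42%.

Real GDP growth = (3435.3 − 3300) / 3300 = 4.1%.
The capital stock growth = (3862.8 − 3700) / 3700 = 4.4%.
The labor force growth = (1552.5 − 1500) / 1500 = 3.5%.
Labor's share = 1 − 0.2 = 0.8.
The capital stock: 0.2 × 4.4 = 0.88 pp.
The labor force: 0.8 × 3.5 = 2.8 pp.
TFP growth = 4.1 − 3.68 = 0.42%.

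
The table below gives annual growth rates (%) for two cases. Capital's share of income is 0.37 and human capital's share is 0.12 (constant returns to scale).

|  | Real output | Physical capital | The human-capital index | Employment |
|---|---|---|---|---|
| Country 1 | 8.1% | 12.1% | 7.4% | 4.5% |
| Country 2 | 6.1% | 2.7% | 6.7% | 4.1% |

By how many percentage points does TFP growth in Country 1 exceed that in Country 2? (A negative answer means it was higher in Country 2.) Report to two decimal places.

Labor's share = 1 − 0.37 − 0.12 = 0.51.
Country 1: TFP = 8.1 − 4.477 − 0.888 − 2.295 = 0.44%.
Country 2: TFP = 6.1 − 0.999 − 0.804 − 2.091 = 2.206%.
Difference = 0.44 − (2.206) = -1.766 pp.

-1.77 percentage points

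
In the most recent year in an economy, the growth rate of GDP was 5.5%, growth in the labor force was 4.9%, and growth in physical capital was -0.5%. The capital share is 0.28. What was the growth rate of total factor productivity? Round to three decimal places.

Total factor productivity grew 2.112%.

Labor's share = 1 − 0.28 = 0.72.
Physical capital: 0.28 × (-0.5) = -0.14 pp.
The labor force: 0.72 × 4.9 = 3.528 pp.
TFP growth = 5.5 − 3.388 = 2.112%.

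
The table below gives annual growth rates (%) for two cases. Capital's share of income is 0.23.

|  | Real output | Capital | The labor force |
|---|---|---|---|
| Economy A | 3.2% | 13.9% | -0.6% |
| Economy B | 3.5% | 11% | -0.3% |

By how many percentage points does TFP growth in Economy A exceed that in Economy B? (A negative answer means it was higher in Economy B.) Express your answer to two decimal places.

Labor's share = 1 − 0.23 = 0.77.
Economy A: TFP = 3.2 − 3.197 + 0.462 = 0.465%.
Economy B: TFP = 3.5 − 2.53 + 0.231 = 1.201%.
Difference = 0.465 − (1.201) = -0.736 pp.

-0.74 percentage points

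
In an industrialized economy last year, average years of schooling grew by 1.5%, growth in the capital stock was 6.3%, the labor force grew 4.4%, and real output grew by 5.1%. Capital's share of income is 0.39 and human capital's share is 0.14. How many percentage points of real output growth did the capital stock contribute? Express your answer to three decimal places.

Contribution = share × growth = 0.39 × 6.3 = 2.457 pp.

2.457 pp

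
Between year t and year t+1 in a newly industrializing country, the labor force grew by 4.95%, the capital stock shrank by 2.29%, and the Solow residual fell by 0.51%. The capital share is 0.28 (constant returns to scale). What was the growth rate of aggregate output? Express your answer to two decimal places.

Labor's share = 1 − 0.28 = 0.72.
The capital stock: 0.28 × (-2.29) = -0.6412 pp.
The labor force: 0.72 × 4.95 = 3.564 pp.
Output growth = -0.51 + 2.9228 = 2.4128%.

2.41%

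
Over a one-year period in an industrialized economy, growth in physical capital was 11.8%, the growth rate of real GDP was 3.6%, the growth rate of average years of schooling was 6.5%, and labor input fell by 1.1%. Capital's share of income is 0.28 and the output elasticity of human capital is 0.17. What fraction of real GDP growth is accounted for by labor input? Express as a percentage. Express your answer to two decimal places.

Labor input accounted for -16.81% of growth.

Labor's share = 1 − 0.28 − 0.17 = 0.55.
Labor input contributed 0.55 × (-1.1) = -0.605 pp.
Share of growth = -0.605 / 3.6 × 100 = -16.8056%.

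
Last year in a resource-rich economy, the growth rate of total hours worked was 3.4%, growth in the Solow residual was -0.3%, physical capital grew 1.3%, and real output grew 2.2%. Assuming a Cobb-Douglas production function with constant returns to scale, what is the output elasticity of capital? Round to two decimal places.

gY = gA + α·gK + (1−α)·gL, so gY − gA − gL = α(gK − gL).
2.2 + 0.3 − 3.4 = α × (1.3 − 3.4).
-0.9 = -2.1 α, so α = 0.4286.

The output elasticity of capital is 0.43.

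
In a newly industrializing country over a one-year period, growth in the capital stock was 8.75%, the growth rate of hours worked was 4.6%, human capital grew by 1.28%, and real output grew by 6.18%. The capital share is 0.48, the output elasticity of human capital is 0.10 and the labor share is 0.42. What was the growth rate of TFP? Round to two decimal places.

-0.08%

Labor's share = 1 − 0.48 − 0.1 = 0.42.
The capital stock: 0.48 × 8.75 = 4.2 pp.
Human capital: 0.1 × 1.28 = 0.128 pp.
Hours worked: 0.42 × 4.6 = 1.932 pp.
TFP growth = 6.18 − 6.26 = -0.08%.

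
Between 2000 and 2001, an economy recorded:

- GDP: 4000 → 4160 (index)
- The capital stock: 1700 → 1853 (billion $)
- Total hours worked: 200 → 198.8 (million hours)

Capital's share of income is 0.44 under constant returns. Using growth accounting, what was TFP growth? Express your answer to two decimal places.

GDP growth = (4160 − 4000) / 4000 = 4%.
The capital stock growth = (1853 − 1700) / 1700 = 9%.
Total hours worked growth = (198.8 − 200) / 200 = -0.6%.
Labor's share = 1 − 0.44 = 0.56.
The capital stock: 0.44 × 9 = 3.96 pp.
Total hours worked: 0.56 × (-0.6) = -0.336 pp.
TFP growth = 4 − 3.624 = 0.376%.

0.38%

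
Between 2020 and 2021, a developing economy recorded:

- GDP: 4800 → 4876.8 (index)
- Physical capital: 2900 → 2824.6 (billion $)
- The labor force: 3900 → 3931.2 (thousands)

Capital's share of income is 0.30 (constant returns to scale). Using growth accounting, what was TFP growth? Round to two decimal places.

TFP growth was 1.82%.

GDP growth = (4876.8 − 4800) / 4800 = 1.6%.
Physical capital growth = (2824.6 − 2900) / 2900 = -2.6%.
The labor force growth = (3931.2 − 3900) / 3900 = 0.8%.
Labor's share = 1 − 0.3 = 0.7.
Physical capital: 0.3 × (-2.6) = -0.78 pp.
The labor force: 0.7 × 0.8 = 0.56 pp.
TFP growth = 1.6 + 0.22 = 1.82%.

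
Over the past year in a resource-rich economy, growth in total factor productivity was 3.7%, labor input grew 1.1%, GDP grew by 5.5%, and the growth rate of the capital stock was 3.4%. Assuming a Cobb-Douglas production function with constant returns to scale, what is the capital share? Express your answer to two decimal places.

gY = gA + α·gK + (1−α)·gL, so gY − gA − gL = α(gK − gL).
5.5 − 3.7 − 1.1 = α × (3.4 − 1.1).
0.7 = 2.3 α, so α = 0.3043.

The capital share is 0.30.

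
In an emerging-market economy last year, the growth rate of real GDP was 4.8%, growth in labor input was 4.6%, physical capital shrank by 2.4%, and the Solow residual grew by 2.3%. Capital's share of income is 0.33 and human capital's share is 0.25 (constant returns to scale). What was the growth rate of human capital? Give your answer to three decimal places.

5.440%

Labor's share = 1 − 0.33 − 0.25 = 0.42.
gY = gA + 0.33×(-2.4) + 0.42×4.6 + 0.25×g.
0.25×g = 4.8 − 2.3 − 1.14 = 1.36.
g = 1.36 / 0.25 = 5.44%.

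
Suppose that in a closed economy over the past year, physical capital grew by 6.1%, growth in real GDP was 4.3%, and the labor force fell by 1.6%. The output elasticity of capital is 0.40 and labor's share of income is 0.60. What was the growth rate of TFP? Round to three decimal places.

2.820%

Labor's share = 1 − 0.4 = 0.6.
Physical capital: 0.4 × 6.1 = 2.44 pp.
The labor force: 0.6 × (-1.6) = -0.96 pp.
TFP growth = 4.3 − 1.48 = 2.82%.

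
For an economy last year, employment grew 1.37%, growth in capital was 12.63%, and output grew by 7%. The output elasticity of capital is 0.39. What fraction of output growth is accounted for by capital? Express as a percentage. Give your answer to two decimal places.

Capital contributed 0.39 × 12.63 = 4.9257 pp.
Share of growth = 4.9257 / 7 × 100 = 70.3671%.

70.37%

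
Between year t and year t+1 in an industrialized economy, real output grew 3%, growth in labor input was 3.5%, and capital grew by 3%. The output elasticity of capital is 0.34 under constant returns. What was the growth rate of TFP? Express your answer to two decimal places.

Labor's share = 1 − 0.34 = 0.66.
Capital: 0.34 × 3 = 1.02 pp.
Labor input: 0.66 × 3.5 = 2.31 pp.
TFP growth = 3 − 3.33 = -0.33%.

-0.33%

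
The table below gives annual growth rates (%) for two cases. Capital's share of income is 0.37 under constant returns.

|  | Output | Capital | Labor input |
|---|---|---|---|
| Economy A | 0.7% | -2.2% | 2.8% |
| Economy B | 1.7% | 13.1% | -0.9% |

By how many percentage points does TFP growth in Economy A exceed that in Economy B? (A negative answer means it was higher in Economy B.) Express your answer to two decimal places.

2.33 percentage points

Labor's share = 1 − 0.37 = 0.63.
Economy A: TFP = 0.7 + 0.814 − 1.764 = -0.25%.
Economy B: TFP = 1.7 − 4.847 + 0.567 = -2.58%.
Difference = -0.25 − (-2.58) = 2.33 pp.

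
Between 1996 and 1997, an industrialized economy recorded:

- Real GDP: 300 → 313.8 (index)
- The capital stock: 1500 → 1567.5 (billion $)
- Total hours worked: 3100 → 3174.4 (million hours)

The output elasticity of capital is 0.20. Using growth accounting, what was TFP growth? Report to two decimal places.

1.78%

Real GDP growth = (313.8 − 300) / 300 = 4.6%.
The capital stock growth = (1567.5 − 1500) / 1500 = 4.5%.
Total hours worked growth = (3174.4 − 3100) / 3100 = 2.4%.
Labor's share = 1 − 0.2 = 0.8.
The capital stock: 0.2 × 4.5 = 0.9 pp.
Total hours worked: 0.8 × 2.4 = 1.92 pp.
TFP growth = 4.6 − 2.82 = 1.78%.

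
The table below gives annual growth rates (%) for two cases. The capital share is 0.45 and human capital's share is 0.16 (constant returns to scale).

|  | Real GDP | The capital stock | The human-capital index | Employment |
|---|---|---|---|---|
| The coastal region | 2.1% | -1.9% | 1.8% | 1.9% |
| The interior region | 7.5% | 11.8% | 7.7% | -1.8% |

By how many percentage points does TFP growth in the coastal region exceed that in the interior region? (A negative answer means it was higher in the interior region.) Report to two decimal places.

0.27 percentage points

Labor's share = 1 − 0.45 − 0.16 = 0.39.
The coastal region: TFP = 2.1 + 0.855 − 0.288 − 0.741 = 1.926%.
The interior region: TFP = 7.5 − 5.31 − 1.232 + 0.702 = 1.66%.
Difference = 1.926 − (1.66) = 0.266 pp.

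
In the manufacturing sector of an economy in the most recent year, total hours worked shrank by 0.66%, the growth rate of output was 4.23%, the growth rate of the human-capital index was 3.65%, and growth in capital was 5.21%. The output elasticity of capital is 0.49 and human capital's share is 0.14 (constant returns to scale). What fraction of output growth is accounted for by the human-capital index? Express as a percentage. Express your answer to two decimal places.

The human-capital index contributed 0.14 × 3.65 = 0.511 pp.
Share of growth = 0.511 / 4.23 × 100 = 12.0804%.

12.08%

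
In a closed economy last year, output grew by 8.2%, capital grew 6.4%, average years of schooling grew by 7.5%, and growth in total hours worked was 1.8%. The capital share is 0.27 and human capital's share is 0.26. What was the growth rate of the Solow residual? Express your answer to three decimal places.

Labor's share = 1 − 0.27 − 0.26 = 0.47.
Capital: 0.27 × 6.4 = 1.728 pp.
Average years of schooling: 0.26 × 7.5 = 1.95 pp.
Total hours worked: 0.47 × 1.8 = 0.846 pp.
TFP growth = 8.2 − 4.524 = 3.676%.

3.676%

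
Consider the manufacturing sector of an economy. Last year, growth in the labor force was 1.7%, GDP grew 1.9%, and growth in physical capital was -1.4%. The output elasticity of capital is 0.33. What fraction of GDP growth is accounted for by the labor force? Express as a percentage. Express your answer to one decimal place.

Labor's share = 1 − 0.33 = 0.67.
The labor force contributed 0.67 × 1.7 = 1.139 pp.
Share of growth = 1.139 / 1.9 × 100 = 59.947%.

59.9%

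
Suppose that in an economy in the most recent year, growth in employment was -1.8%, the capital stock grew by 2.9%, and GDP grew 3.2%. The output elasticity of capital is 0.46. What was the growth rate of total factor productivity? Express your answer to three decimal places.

Total factor productivity grew 2.838%.

Labor's share = 1 − 0.46 = 0.54.
The capital stock: 0.46 × 2.9 = 1.334 pp.
Employment: 0.54 × (-1.8) = -0.972 pp.
TFP growth = 3.2 − 0.362 = 2.838%.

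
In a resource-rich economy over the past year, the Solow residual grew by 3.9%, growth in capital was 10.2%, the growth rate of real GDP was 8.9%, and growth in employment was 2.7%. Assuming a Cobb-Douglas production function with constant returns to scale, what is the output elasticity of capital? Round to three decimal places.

0.307

gY = gA + α·gK + (1−α)·gL, so gY − gA − gL = α(gK − gL).
8.9 − 3.9 − 2.7 = α × (10.2 − 2.7).
2.3 = 7.5 α, so α = 0.30667.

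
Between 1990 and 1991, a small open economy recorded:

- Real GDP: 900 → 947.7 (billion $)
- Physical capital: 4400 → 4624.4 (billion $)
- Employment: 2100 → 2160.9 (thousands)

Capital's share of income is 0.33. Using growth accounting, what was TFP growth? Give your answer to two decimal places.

TFP grew 1.67%.

Real GDP growth = (947.7 − 900) / 900 = 5.3%.
Physical capital growth = (4624.4 − 4400) / 4400 = 5.1%.
Employment growth = (2160.9 − 2100) / 2100 = 2.9%.
Labor's share = 1 − 0.33 = 0.67.
Physical capital: 0.33 × 5.1 = 1.683 pp.
Employment: 0.67 × 2.9 = 1.943 pp.
TFP growth = 5.3 − 3.626 = 1.674%.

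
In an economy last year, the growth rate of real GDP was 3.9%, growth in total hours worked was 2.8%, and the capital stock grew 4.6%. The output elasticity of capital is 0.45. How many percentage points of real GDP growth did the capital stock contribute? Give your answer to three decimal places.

Contribution = share × growth = 0.45 × 4.6 = 2.07 pp.

2.070 pp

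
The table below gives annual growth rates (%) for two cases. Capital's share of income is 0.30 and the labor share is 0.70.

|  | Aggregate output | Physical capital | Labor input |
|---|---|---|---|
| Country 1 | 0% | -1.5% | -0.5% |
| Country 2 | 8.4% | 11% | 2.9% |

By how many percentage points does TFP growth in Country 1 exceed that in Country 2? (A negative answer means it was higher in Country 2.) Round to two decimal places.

-2.27 percentage points

Labor's share = 1 − 0.3 = 0.7.
Country 1: TFP = 0 + 0.45 + 0.35 = 0.8%.
Country 2: TFP = 8.4 − 3.3 − 2.03 = 3.07%.
Difference = 0.8 − (3.07) = -2.27 pp.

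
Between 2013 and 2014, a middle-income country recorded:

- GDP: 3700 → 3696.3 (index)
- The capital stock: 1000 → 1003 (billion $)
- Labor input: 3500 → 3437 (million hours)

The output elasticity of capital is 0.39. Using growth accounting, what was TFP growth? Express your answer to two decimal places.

TFP grew 0.88%.

GDP growth = (3696.3 − 3700) / 3700 = -0.1%.
The capital stock growth = (1003 − 1000) / 1000 = 0.3%.
Labor input growth = (3437 − 3500) / 3500 = -1.8%.
Labor's share = 1 − 0.39 = 0.61.
The capital stock: 0.39 × 0.3 = 0.117 pp.
Labor input: 0.61 × (-1.8) = -1.098 pp.
TFP growth = -0.1 + 0.981 = 0.881%.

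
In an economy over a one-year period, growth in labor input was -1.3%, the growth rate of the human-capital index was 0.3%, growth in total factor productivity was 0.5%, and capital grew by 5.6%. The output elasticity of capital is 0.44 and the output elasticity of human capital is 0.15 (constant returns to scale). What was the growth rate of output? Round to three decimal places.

Output grew 2.476%.

Labor's share = 1 − 0.44 − 0.15 = 0.41.
Capital: 0.44 × 5.6 = 2.464 pp.
The human-capital index: 0.15 × 0.3 = 0.045 pp.
Labor input: 0.41 × (-1.3) = -0.533 pp.
Output growth = 0.5 + 1.976 = 2.476%.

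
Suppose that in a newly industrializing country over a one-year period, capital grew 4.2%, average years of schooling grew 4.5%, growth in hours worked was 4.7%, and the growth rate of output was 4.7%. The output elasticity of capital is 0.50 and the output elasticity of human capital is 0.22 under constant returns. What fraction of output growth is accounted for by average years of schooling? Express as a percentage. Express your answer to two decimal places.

Average years of schooling contributed 0.22 × 4.5 = 0.99 pp.
Share of growth = 0.99 / 4.7 × 100 = 21.0638%.

21.06%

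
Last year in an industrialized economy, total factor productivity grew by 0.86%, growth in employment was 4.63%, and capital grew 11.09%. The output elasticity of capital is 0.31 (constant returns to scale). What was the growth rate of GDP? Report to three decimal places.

Labor's share = 1 − 0.31 = 0.69.
Capital: 0.31 × 11.09 = 3.4379 pp.
Employment: 0.69 × 4.63 = 3.1947 pp.
Output growth = 0.86 + 6.6326 = 7.4926%.

GDP growth was 7.493%.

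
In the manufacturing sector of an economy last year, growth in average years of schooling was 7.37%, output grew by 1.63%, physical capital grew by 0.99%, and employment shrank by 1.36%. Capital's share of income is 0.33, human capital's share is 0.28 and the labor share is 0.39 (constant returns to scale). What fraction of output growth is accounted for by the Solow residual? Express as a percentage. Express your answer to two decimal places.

Labor's share = 1 − 0.33 − 0.28 = 0.39.
Physical capital: 0.33 × 0.99 = 0.3267 pp.
Average years of schooling: 0.28 × 7.37 = 2.0636 pp.
Employment: 0.39 × (-1.36) = -0.5304 pp.
TFP growth = 1.63 − 1.8599 = -0.2299%.
TFP share of growth = -0.2299 / 1.63 × 100 = -14.1043%.

The Solow residual accounted for -14.10% of growth.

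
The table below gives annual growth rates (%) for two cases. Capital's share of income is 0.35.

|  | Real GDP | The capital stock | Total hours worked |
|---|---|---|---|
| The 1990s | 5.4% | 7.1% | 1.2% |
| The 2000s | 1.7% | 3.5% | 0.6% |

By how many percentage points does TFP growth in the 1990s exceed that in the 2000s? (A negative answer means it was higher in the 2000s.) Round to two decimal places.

Labor's share = 1 − 0.35 = 0.65.
The 1990s: TFP = 5.4 − 2.485 − 0.78 = 2.135%.
The 2000s: TFP = 1.7 − 1.225 − 0.39 = 0.085%.
Difference = 2.135 − (0.085) = 2.05 pp.

2.05 percentage points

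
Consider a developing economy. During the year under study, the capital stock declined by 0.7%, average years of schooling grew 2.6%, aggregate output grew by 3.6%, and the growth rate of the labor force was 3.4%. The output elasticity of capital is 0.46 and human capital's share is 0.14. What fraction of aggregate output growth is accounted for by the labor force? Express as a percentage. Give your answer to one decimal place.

Labor's share = 1 − 0.46 − 0.14 = 0.4.
The labor force contributed 0.4 × 3.4 = 1.36 pp.
Share of growth = 1.36 / 3.6 × 100 = 37.778%.

37.8%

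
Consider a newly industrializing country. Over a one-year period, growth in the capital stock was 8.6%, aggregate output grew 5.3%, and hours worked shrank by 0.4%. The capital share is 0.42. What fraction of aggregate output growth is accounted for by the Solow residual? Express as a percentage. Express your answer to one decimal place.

36.2%

Labor's share = 1 − 0.42 = 0.58.
The capital stock: 0.42 × 8.6 = 3.612 pp.
Hours worked: 0.58 × (-0.4) = -0.232 pp.
TFP growth = 5.3 − 3.38 = 1.92%.
TFP share of growth = 1.92 / 5.3 × 100 = 36.226%.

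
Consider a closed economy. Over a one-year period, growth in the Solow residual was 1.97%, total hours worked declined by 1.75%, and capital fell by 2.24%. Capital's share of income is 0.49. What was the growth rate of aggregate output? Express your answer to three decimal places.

Labor's share = 1 − 0.49 = 0.51.
Capital: 0.49 × (-2.24) = -1.0976 pp.
Total hours worked: 0.51 × (-1.75) = -0.8925 pp.
Output growth = 1.97 + (-1.9901) = -0.0201%.

-0.020%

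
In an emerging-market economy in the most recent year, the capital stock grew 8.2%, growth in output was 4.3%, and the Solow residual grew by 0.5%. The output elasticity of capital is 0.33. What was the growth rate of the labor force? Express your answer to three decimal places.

1.633%

Labor's share = 1 − 0.33 = 0.67.
gY = gA + 0.33×8.2 + 0.67×g.
0.67×g = 4.3 − 0.5 − 2.706 = 1.094.
g = 1.094 / 0.67 = 1.63284%.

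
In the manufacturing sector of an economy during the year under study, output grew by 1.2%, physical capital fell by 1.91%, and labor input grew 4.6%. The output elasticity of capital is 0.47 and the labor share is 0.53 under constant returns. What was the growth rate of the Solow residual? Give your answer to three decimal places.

Labor's share = 1 − 0.47 = 0.53.
Physical capital: 0.47 × (-1.91) = -0.8977 pp.
Labor input: 0.53 × 4.6 = 2.438 pp.
TFP growth = 1.2 − 1.5403 = -0.3403%.

-0.340%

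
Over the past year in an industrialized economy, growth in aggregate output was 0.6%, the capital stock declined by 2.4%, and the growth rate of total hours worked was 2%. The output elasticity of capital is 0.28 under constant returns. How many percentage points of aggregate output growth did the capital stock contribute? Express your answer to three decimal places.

Contribution = share × growth = 0.28 × (-2.4) = -0.672 pp.

-0.672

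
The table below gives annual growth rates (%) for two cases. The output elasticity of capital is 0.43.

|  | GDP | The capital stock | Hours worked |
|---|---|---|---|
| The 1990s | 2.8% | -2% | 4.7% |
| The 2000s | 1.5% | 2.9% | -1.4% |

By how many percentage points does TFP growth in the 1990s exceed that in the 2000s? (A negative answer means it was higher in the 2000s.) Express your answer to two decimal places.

-0.07 percentage points

Labor's share = 1 − 0.43 = 0.57.
The 1990s: TFP = 2.8 + 0.86 − 2.679 = 0.981%.
The 2000s: TFP = 1.5 − 1.247 + 0.798 = 1.051%.
Difference = 0.981 − (1.051) = -0.07 pp.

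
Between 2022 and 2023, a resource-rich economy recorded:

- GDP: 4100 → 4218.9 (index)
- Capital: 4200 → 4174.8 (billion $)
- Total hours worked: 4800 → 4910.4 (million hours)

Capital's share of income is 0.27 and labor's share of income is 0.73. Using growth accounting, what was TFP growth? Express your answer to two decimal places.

1.38%

GDP growth = (4218.9 − 4100) / 4100 = 2.9%.
Capital growth = (4174.8 − 4200) / 4200 = -0.6%.
Total hours worked growth = (4910.4 − 4800) / 4800 = 2.3%.
Labor's share = 1 − 0.27 = 0.73.
Capital: 0.27 × (-0.6) = -0.162 pp.
Total hours worked: 0.73 × 2.3 = 1.679 pp.
TFP growth = 2.9 − 1.517 = 1.383%.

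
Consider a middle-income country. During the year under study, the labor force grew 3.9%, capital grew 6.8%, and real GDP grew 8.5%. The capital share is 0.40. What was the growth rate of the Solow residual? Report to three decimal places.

The Solow residual grew 3.440%.

Labor's share = 1 − 0.4 = 0.6.
Capital: 0.4 × 6.8 = 2.72 pp.
The labor force: 0.6 × 3.9 = 2.34 pp.
TFP growth = 8.5 − 5.06 = 3.44%.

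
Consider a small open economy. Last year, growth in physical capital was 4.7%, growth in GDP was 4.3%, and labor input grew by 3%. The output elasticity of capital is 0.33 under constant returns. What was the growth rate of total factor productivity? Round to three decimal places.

Labor's share = 1 − 0.33 = 0.67.
Physical capital: 0.33 × 4.7 = 1.551 pp.
Labor input: 0.67 × 3 = 2.01 pp.
TFP growth = 4.3 − 3.561 = 0.739%.

0.739%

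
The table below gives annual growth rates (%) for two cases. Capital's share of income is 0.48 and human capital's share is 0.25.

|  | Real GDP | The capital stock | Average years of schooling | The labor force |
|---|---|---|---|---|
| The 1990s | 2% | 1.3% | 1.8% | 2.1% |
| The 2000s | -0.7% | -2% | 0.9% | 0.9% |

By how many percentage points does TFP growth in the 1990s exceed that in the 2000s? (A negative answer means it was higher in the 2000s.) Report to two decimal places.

Labor's share = 1 − 0.48 − 0.25 = 0.27.
The 1990s: TFP = 2 − 0.624 − 0.45 − 0.567 = 0.359%.
The 2000s: TFP = -0.7 + 0.96 − 0.225 − 0.243 = -0.208%.
Difference = 0.359 − (-0.208) = 0.567 pp.

0.57 percentage points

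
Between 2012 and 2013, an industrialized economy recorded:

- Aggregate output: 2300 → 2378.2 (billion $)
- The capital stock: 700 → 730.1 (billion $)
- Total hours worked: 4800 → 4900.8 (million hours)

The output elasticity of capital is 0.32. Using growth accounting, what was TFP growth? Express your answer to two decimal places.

Aggregate output growth = (2378.2 − 2300) / 2300 = 3.4%.
The capital stock growth = (730.1 − 700) / 700 = 4.3%.
Total hours worked growth = (4900.8 − 4800) / 4800 = 2.1%.
Labor's share = 1 − 0.32 = 0.68.
The capital stock: 0.32 × 4.3 = 1.376 pp.
Total hours worked: 0.68 × 2.1 = 1.428 pp.
TFP growth = 3.4 − 2.804 = 0.596%.

TFP grew 0.60%.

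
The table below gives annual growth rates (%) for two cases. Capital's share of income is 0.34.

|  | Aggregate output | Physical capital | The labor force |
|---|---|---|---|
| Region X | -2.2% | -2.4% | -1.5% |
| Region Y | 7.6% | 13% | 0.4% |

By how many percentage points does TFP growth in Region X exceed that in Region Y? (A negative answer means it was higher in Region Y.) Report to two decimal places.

Labor's share = 1 − 0.34 = 0.66.
Region X: TFP = -2.2 + 0.816 + 0.99 = -0.394%.
Region Y: TFP = 7.6 − 4.42 − 0.264 = 2.916%.
Difference = -0.394 − (2.916) = -3.31 pp.

-3.31 percentage points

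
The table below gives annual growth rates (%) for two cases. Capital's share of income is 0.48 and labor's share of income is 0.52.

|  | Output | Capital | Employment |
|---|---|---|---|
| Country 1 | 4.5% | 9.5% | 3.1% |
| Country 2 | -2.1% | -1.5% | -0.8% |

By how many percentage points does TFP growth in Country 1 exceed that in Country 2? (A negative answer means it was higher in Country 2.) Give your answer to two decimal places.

-0.71 percentage points

Labor's share = 1 − 0.48 = 0.52.
Country 1: TFP = 4.5 − 4.56 − 1.612 = -1.672%.
Country 2: TFP = -2.1 + 0.72 + 0.416 = -0.964%.
Difference = -1.672 − (-0.964) = -0.708 pp.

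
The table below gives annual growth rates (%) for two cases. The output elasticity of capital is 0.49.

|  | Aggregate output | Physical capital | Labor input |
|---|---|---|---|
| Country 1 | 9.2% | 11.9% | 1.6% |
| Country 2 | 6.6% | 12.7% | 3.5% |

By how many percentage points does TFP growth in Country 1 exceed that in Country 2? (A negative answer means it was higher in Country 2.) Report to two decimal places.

3.96 percentage points

Labor's share = 1 − 0.49 = 0.51.
Country 1: TFP = 9.2 − 5.831 − 0.816 = 2.553%.
Country 2: TFP = 6.6 − 6.223 − 1.785 = -1.408%.
Difference = 2.553 − (-1.408) = 3.961 pp.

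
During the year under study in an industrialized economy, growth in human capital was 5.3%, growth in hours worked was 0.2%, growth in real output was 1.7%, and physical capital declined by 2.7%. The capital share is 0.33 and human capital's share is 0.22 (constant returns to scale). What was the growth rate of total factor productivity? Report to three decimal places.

Total factor productivity grew 1.335%.

Labor's share = 1 − 0.33 − 0.22 = 0.45.
Physical capital: 0.33 × (-2.7) = -0.891 pp.
Human capital: 0.22 × 5.3 = 1.166 pp.
Hours worked: 0.45 × 0.2 = 0.09 pp.
TFP growth = 1.7 − 0.365 = 1.335%.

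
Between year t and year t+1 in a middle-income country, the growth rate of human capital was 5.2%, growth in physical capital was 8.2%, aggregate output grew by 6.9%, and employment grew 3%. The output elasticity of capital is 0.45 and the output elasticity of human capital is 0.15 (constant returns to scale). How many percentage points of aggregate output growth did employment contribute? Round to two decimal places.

Labor's share = 1 − 0.45 − 0.15 = 0.4.
Contribution = share × growth = 0.4 × 3 = 1.2 pp.

1.20 pp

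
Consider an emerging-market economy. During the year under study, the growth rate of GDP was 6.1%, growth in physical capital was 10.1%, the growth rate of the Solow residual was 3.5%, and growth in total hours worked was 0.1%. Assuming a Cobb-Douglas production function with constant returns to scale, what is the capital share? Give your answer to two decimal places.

The capital share is 0.25.

gY = gA + α·gK + (1−α)·gL, so gY − gA − gL = α(gK − gL).
6.1 − 3.5 − 0.1 = α × (10.1 − 0.1).
2.5 = 10 α, so α = 0.25.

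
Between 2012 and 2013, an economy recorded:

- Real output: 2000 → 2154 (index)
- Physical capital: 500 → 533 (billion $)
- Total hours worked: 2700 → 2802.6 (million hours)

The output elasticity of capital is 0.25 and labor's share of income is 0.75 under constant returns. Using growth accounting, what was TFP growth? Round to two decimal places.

TFP grew 3.20%.

Real output growth = (2154 − 2000) / 2000 = 7.7%.
Physical capital growth = (533 − 500) / 500 = 6.6%.
Total hours worked growth = (2802.6 − 2700) / 2700 = 3.8%.
Labor's share = 1 − 0.25 = 0.75.
Physical capital: 0.25 × 6.6 = 1.65 pp.
Total hours worked: 0.75 × 3.8 = 2.85 pp.
TFP growth = 7.7 − 4.5 = 3.2%.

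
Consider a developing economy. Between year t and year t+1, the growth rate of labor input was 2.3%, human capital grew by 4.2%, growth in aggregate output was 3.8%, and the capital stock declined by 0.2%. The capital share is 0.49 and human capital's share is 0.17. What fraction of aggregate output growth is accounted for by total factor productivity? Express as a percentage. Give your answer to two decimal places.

63.21%

Labor's share = 1 − 0.49 − 0.17 = 0.34.
The capital stock: 0.49 × (-0.2) = -0.098 pp.
Human capital: 0.17 × 4.2 = 0.714 pp.
Labor input: 0.34 × 2.3 = 0.782 pp.
TFP growth = 3.8 − 1.398 = 2.402%.
TFP share of growth = 2.402 / 3.8 × 100 = 63.2105%.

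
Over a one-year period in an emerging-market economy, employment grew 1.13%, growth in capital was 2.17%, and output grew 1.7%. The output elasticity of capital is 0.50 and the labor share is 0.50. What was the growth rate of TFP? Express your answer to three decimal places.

Labor's share = 1 − 0.5 = 0.5.
Capital: 0.5 × 2.17 = 1.085 pp.
Employment: 0.5 × 1.13 = 0.565 pp.
TFP growth = 1.7 − 1.65 = 0.05%.

TFP grew 0.050%.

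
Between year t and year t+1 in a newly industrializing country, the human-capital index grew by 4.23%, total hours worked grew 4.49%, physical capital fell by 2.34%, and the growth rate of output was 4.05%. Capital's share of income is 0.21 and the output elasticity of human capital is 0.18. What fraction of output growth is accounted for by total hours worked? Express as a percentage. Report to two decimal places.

Labor's share = 1 − 0.21 − 0.18 = 0.61.
Total hours worked contributed 0.61 × 4.49 = 2.7389 pp.
Share of growth = 2.7389 / 4.05 × 100 = 67.6272%.

67.63%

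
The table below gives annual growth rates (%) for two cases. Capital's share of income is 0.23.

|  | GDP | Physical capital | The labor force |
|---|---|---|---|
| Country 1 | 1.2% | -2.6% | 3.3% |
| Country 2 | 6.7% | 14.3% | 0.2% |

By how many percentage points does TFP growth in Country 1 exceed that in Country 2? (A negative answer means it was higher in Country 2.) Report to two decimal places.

Labor's share = 1 − 0.23 = 0.77.
Country 1: TFP = 1.2 + 0.598 − 2.541 = -0.743%.
Country 2: TFP = 6.7 − 3.289 − 0.154 = 3.257%.
Difference = -0.743 − (3.257) = -4 pp.

-4.00 percentage points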